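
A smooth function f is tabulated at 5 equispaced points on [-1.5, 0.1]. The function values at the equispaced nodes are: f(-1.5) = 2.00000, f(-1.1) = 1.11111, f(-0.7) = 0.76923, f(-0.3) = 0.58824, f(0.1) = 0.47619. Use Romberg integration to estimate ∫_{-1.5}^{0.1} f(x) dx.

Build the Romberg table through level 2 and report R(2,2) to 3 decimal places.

1.439

R(0,0) (trapezoid, 1 panel, h=1.6000): 1.98095
R(1,0) (trapezoid, 2 panels, h=0.8000): 1.60586
R(2,0) (trapezoid, 4 panels, h=0.4000): 1.48267
R(1,1) = 1.60586 + (1.60586 − 1.98095)/3 = 1.48083
R(2,1) = 1.48267 + (1.48267 − 1.60586)/3 = 1.44161
R(2,2) = 1.44161 + (1.44161 − 1.48083)/15 = 1.43900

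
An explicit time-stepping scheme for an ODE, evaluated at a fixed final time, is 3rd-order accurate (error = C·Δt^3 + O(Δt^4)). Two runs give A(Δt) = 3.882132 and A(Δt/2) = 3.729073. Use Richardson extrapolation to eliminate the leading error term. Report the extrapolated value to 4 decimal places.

3.7072

Extrapolated value = (8·A(Δt/2) − A(Δt)) / (8 − 1)
= (8·3.729073 − 3.882132) / 7
= 25.950452 / 7 = 3.707207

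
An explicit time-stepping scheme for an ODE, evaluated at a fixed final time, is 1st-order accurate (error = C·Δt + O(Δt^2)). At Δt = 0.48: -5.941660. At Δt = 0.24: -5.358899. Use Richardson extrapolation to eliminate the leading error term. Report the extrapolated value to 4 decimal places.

Extrapolated value = (2·A(Δt/2) − A(Δt)) / (2 − 1)
= (2·(-5.358899) − (-5.941660)) / 1
= -4.776138 / 1 = -4.776138

-4.7761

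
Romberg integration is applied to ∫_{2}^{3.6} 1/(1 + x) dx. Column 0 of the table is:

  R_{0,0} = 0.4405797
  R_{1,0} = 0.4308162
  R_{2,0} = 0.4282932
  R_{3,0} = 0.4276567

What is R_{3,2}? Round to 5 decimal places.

0.42744

Richardson extrapolation on the trapezoidal column (denominator 4−1=3):
R_{2,1} = (4·0.4282932 − 0.4308162) / 3 = 0.4274522
R_{3,1} = 0.4276567 + (0.4276567 − 0.4282932)/3 = 0.4274445
R_{3,2} = (16·0.4274445 − 0.4274522) / 15 = 0.4274440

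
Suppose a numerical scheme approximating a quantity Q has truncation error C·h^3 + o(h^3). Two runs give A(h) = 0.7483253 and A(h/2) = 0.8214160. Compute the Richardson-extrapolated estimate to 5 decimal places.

The leading error scales as h^3; refining by a factor of 2 reduces it by 2^3 = 8.
Extrapolated value = (8·A(h/2) − A(h)) / (8 − 1)
= (8·0.8214160 − 0.7483253) / 7
= 5.8230027 / 7 = 0.8318575

0.83186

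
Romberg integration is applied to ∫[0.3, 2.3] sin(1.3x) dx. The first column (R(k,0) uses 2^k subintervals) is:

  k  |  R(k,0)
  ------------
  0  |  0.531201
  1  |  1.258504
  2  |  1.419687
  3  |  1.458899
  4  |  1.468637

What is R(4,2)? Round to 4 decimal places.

1.4719

R(3,1) = 1.458899 + (1.458899 − 1.419687)/3 = 1.471970
R(4,1) = 1.468637 + (1.468637 − 1.458899)/3 = 1.471883
R(4,2) = (16·1.471883 − 1.471970) / 15 = 1.471877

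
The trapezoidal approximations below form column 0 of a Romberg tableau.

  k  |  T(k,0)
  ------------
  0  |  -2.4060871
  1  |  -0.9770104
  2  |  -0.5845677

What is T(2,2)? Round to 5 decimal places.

Richardson extrapolation on the trapezoidal column (denominator 4−1=3):
T(1,1) = -0.9770104 + (-0.9770104 − (-2.4060871))/3 = -0.5006515
T(2,1) = -0.5845677 + (-0.5845677 − (-0.9770104))/3 = -0.4537535
T(2,2) = -0.4537535 + (-0.4537535 − (-0.5006515))/15 = -0.4506270

-0.45063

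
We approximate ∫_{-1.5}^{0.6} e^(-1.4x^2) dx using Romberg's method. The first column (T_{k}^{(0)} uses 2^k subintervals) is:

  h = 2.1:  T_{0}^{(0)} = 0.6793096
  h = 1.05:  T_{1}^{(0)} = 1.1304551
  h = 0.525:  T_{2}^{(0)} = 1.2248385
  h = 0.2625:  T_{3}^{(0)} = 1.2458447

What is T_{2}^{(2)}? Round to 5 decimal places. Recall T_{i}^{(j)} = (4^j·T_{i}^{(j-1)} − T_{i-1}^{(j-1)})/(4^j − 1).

T_{1}^{(1)} = (4·1.1304551 − 0.6793096) / 3 = 1.2808369
T_{2}^{(1)} = (4·1.2248385 − 1.1304551) / 3 = 1.2562996
T_{2}^{(2)} = (16·1.2562996 − 1.2808369) / 15 = 1.2546638

1.25466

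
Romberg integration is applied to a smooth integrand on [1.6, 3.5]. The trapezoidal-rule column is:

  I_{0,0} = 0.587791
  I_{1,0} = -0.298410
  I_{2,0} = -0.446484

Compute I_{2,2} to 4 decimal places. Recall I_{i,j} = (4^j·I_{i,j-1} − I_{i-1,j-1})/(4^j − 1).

I_{1,1} = (4·(-0.298410) − 0.587791) / 3 = -0.593810
I_{2,1} = (4·(-0.446484) − (-0.298410)) / 3 = -0.495842
I_{2,2} = (16·(-0.495842) − (-0.593810)) / 15 = -0.489311

-0.4893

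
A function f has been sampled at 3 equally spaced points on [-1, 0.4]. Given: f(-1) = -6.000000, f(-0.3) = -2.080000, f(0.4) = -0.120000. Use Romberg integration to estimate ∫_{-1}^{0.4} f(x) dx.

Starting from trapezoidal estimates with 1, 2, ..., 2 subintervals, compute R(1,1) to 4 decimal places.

R(0,0) (trapezoid, 1 panel, h=1.4000): -4.284000
R(1,0) (trapezoid, 2 panels, h=0.7000): -3.598000
R(1,1) = -3.598000 + (-3.598000 − (-4.284000))/3 = -3.369333

-3.3693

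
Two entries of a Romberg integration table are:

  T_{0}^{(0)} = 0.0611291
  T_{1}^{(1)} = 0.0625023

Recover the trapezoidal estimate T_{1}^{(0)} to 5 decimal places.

From T_{1}^{(1)} = (4·T_{1}^{(0)} − T_{0}^{(0)})/3, solve for T_{1}^{(0)}:
4·T_{1}^{(0)} = 3·0.0625023 + 0.0611291 = 0.2486360
T_{1}^{(0)} = 0.0621590

0.06216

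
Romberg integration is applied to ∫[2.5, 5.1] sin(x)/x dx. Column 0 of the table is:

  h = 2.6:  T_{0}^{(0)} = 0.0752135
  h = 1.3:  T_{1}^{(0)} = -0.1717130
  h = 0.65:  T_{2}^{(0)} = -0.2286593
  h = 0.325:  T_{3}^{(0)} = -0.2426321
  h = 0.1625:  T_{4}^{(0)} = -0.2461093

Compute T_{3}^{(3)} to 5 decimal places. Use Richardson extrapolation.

Richardson extrapolation on the trapezoidal column (denominator 4−1=3):
T_{1}^{(1)} = (4·(-0.1717130) − 0.0752135) / 3 = -0.2540218
T_{2}^{(1)} = -0.2286593 + (-0.2286593 − (-0.1717130))/3 = -0.2476414
T_{3}^{(1)} = -0.2426321 + (-0.2426321 − (-0.2286593))/3 = -0.2472897
T_{2}^{(2)} = -0.2476414 + (-0.2476414 − (-0.2540218))/15 = -0.2472160
T_{3}^{(2)} = -0.2472897 + (-0.2472897 − (-0.2476414))/15 = -0.2472663
T_{3}^{(3)} = (64·(-0.2472663) − (-0.2472160)) / 63 = -0.2472671

-0.24727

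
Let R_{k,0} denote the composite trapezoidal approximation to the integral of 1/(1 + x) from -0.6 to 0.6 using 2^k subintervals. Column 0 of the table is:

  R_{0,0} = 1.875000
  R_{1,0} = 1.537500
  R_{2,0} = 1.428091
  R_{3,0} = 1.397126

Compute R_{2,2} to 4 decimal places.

R_{1,1} = 1.537500 + (1.537500 − 1.875000)/3 = 1.425000
R_{2,1} = (4·1.428091 − 1.537500) / 3 = 1.391621
R_{2,2} = (16·1.391621 − 1.425000) / 15 = 1.389396

1.3894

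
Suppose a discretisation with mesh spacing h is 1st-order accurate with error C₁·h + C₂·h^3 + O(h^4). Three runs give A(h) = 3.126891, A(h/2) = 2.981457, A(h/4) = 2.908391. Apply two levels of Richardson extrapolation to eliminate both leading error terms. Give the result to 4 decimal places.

First eliminate the h term (factor 2^1 = 2):
  B₁ = (2·2.981457 − 3.126891)/1 = 2.836023
  B₂ = (2·2.908391 − 2.981457)/1 = 2.835325
Then eliminate the h^3 term (factor 2^3 = 8):
  (8·2.835325 − 2.836023)/7 = 2.835225

2.8352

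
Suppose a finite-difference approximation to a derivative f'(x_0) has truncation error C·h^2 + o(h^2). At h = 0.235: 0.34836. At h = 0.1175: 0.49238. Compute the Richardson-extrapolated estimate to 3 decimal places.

Extrapolated value = (4·A(h/2) − A(h)) / (4 − 1)
= (4·0.49238 − 0.34836) / 3
= 1.62116 / 3 = 0.54039

0.540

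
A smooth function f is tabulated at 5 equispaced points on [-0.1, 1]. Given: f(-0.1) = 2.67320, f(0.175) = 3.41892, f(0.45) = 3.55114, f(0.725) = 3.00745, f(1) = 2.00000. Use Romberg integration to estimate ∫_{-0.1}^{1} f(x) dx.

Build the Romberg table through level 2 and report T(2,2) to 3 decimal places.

3.434

T(0,0) (trapezoid, 1 panel, h=1.1000): 2.57026
T(1,0) (trapezoid, 2 panels, h=0.5500): 3.23826
T(2,0) (trapezoid, 4 panels, h=0.2750): 3.38638
T(1,1) = 3.23826 + (3.23826 − 2.57026)/3 = 3.46093
T(2,1) = 3.38638 + (3.38638 − 3.23826)/3 = 3.43575
T(2,2) = 3.43575 + (3.43575 − 3.46093)/15 = 3.43407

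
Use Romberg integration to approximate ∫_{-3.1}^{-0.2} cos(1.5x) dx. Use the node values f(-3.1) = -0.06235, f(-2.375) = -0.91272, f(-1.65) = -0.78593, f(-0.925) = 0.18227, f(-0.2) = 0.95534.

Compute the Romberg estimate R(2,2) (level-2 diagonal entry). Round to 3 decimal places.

R(0,0) (trapezoid, 1 panel, h=2.9000): 1.29484
R(1,0) (trapezoid, 2 panels, h=1.4500): -0.49218
R(2,0) (trapezoid, 4 panels, h=0.7250): -0.77567
R(1,1) = -0.49218 + (-0.49218 − 1.29484)/3 = -1.08785
R(2,1) = -0.77567 + (-0.77567 − (-0.49218))/3 = -0.87017
R(2,2) = -0.87017 + (-0.87017 − (-1.08785))/15 = -0.85566

-0.856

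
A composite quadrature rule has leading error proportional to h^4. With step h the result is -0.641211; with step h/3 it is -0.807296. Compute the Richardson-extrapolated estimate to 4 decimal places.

Extrapolated value = (81·A(h/3) − A(h)) / (81 − 1)
= (81·(-0.807296) − (-0.641211)) / 80
= -64.749765 / 80 = -0.809372

-0.8094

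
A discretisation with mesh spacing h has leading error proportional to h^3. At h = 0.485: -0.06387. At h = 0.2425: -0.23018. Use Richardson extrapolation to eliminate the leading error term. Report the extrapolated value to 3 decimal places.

-0.254

The leading error scales as h^3; refining by a factor of 2 reduces it by 2^3 = 8.
Extrapolated value = (8·A(h/2) − A(h)) / (8 − 1)
= (8·(-0.23018) − (-0.06387)) / 7
= -1.77757 / 7 = -0.25394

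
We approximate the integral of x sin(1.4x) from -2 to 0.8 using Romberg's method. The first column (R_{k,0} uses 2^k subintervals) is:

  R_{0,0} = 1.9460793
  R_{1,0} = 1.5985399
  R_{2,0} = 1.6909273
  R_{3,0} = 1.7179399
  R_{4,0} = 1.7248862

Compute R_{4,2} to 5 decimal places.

1.72722

Richardson extrapolation on the trapezoidal column (denominator 4−1=3):
R_{3,1} = 1.7179399 + (1.7179399 − 1.6909273)/3 = 1.7269441
R_{4,1} = (4·1.7248862 − 1.7179399) / 3 = 1.7272016
R_{4,2} = 1.7272016 + (1.7272016 − 1.7269441)/15 = 1.7272188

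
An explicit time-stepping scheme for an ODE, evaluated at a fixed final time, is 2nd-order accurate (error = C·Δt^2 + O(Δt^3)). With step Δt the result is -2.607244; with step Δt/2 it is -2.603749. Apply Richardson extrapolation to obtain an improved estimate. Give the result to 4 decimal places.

-2.6026

The leading error scales as Δt^2; refining by a factor of 2 reduces it by 2^2 = 4.
Extrapolated value = (4·A(Δt/2) − A(Δt)) / (4 − 1)
= (4·(-2.603749) − (-2.607244)) / 3
= -7.807752 / 3 = -2.602584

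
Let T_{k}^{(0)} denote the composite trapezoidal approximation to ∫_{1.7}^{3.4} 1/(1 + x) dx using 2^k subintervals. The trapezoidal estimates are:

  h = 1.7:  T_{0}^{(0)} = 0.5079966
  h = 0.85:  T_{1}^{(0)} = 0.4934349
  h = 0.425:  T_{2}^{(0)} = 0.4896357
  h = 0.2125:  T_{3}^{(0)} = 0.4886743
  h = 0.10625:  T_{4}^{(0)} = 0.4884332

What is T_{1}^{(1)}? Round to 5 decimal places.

Richardson extrapolation on the trapezoidal column (denominator 4−1=3):
T_{1}^{(1)} = (4·0.4934349 − 0.5079966) / 3 = 0.4885810

0.48858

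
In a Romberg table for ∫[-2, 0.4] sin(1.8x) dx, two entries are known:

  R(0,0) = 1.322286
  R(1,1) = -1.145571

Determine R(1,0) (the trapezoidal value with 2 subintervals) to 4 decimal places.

From R(1,1) = (4·R(1,0) − R(0,0))/3, solve for R(1,0):
4·R(1,0) = 3·(-1.145571) + 1.322286 = -2.114427
R(1,0) = -0.528607

-0.5286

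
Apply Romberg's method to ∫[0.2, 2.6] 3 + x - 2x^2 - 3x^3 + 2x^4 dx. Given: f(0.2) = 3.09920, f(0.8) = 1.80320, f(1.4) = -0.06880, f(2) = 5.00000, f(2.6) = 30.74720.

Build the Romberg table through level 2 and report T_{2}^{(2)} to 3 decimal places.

T_{0}^{(0)} (trapezoid, 1 panel, h=2.4000): 40.61568
T_{1}^{(0)} (trapezoid, 2 panels, h=1.2000): 20.22528
T_{2}^{(0)} (trapezoid, 4 panels, h=0.6000): 14.19456
T_{1}^{(1)} = 20.22528 + (20.22528 − 40.61568)/3 = 13.42848
T_{2}^{(1)} = 14.19456 + (14.19456 − 20.22528)/3 = 12.18432
T_{2}^{(2)} = 12.18432 + (12.18432 − 13.42848)/15 = 12.10138

12.101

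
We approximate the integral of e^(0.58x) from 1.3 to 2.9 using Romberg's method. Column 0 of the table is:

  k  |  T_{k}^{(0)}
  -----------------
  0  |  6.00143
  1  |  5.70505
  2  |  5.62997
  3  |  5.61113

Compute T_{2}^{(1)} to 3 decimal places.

Richardson extrapolation on the trapezoidal column (denominator 4−1=3):
T_{2}^{(1)} = 5.62997 + (5.62997 − 5.70505)/3 = 5.60494

5.605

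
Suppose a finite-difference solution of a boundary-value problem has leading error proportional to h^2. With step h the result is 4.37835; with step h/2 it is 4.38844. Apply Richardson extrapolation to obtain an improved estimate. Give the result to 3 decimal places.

4.392

Extrapolated value = (4·A(h/2) − A(h)) / (4 − 1)
= (4·4.38844 − 4.37835) / 3
= 13.17541 / 3 = 4.39180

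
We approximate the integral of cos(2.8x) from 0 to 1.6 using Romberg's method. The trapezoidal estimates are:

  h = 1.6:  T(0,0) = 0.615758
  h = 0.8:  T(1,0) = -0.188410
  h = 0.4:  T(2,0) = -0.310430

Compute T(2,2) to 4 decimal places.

-0.3441

Richardson extrapolation on the trapezoidal column (denominator 4−1=3):
T(1,1) = -0.188410 + (-0.188410 − 0.615758)/3 = -0.456466
T(2,1) = -0.310430 + (-0.310430 − (-0.188410))/3 = -0.351103
T(2,2) = (16·(-0.351103) − (-0.456466)) / 15 = -0.344079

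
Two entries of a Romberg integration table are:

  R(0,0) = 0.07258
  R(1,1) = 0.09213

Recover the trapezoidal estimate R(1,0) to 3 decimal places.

0.087

From R(1,1) = (4·R(1,0) − R(0,0))/3, solve for R(1,0):
4·R(1,0) = 3·0.09213 + 0.07258 = 0.34897
R(1,0) = 0.08724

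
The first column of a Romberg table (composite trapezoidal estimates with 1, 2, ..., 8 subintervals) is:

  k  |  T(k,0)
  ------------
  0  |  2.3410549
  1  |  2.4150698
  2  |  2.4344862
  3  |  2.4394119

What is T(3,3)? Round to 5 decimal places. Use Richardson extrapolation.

2.44106

T(1,1) = (4·2.4150698 − 2.3410549) / 3 = 2.4397414
T(2,1) = (4·2.4344862 − 2.4150698) / 3 = 2.4409583
T(3,1) = 2.4394119 + (2.4394119 − 2.4344862)/3 = 2.4410538
T(2,2) = (16·2.4409583 − 2.4397414) / 15 = 2.4410394
T(3,2) = (16·2.4410538 − 2.4409583) / 15 = 2.4410602
T(3,3) = (64·2.4410602 − 2.4410394) / 63 = 2.4410605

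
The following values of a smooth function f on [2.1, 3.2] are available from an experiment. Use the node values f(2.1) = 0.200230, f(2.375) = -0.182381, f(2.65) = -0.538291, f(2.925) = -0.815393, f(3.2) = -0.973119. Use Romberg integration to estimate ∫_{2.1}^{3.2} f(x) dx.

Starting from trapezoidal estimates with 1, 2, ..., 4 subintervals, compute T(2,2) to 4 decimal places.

-0.5353

T(0,0) (trapezoid, 1 panel, h=1.1000): -0.425089
T(1,0) (trapezoid, 2 panels, h=0.5500): -0.508605
T(2,0) (trapezoid, 4 panels, h=0.2750): -0.528690
T(1,1) = -0.508605 + (-0.508605 − (-0.425089))/3 = -0.536444
T(2,1) = -0.528690 + (-0.528690 − (-0.508605))/3 = -0.535385
T(2,2) = -0.535385 + (-0.535385 − (-0.536444))/15 = -0.535314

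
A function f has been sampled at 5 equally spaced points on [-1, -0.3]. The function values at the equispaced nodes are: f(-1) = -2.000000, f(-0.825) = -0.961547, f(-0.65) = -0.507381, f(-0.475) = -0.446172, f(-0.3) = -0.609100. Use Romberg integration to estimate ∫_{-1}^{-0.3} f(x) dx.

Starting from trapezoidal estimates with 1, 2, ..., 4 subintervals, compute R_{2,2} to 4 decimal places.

-0.5398

R_{0,0} (trapezoid, 1 panel, h=0.7000): -0.913185
R_{1,0} (trapezoid, 2 panels, h=0.3500): -0.634176
R_{2,0} (trapezoid, 4 panels, h=0.1750): -0.563439
R_{1,1} = -0.634176 + (-0.634176 − (-0.913185))/3 = -0.541173
R_{2,1} = -0.563439 + (-0.563439 − (-0.634176))/3 = -0.539860
R_{2,2} = -0.539860 + (-0.539860 − (-0.541173))/15 = -0.539772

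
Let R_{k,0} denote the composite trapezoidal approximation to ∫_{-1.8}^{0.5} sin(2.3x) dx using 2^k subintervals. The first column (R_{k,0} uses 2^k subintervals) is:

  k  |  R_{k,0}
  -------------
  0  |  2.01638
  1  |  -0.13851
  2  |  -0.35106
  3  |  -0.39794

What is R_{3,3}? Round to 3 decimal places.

-0.413

Richardson extrapolation on the trapezoidal column (denominator 4−1=3):
R_{1,1} = -0.13851 + (-0.13851 − 2.01638)/3 = -0.85681
R_{2,1} = -0.35106 + (-0.35106 − (-0.13851))/3 = -0.42191
R_{3,1} = -0.39794 + (-0.39794 − (-0.35106))/3 = -0.41357
R_{2,2} = -0.42191 + (-0.42191 − (-0.85681))/15 = -0.39292
R_{3,2} = (16·(-0.41357) − (-0.42191)) / 15 = -0.41301
R_{3,3} = (64·(-0.41301) − (-0.39292)) / 63 = -0.41333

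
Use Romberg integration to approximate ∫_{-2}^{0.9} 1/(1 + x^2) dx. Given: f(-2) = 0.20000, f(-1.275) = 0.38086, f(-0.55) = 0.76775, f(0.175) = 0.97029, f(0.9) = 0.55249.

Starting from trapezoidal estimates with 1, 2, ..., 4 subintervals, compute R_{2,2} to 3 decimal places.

1.860

R_{0,0} (trapezoid, 1 panel, h=2.9000): 1.09111
R_{1,0} (trapezoid, 2 panels, h=1.4500): 1.65879
R_{2,0} (trapezoid, 4 panels, h=0.7250): 1.80898
R_{1,1} = 1.65879 + (1.65879 − 1.09111)/3 = 1.84802
R_{2,1} = 1.80898 + (1.80898 − 1.65879)/3 = 1.85904
R_{2,2} = 1.85904 + (1.85904 − 1.84802)/15 = 1.85977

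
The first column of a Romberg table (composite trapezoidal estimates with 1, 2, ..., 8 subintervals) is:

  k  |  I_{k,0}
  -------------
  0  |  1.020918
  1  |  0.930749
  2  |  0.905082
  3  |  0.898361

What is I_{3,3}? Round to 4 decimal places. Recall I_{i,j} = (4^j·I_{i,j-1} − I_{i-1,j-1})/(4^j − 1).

Richardson extrapolation on the trapezoidal column (denominator 4−1=3):
I_{1,1} = (4·0.930749 − 1.020918) / 3 = 0.900693
I_{2,1} = (4·0.905082 − 0.930749) / 3 = 0.896526
I_{3,1} = (4·0.898361 − 0.905082) / 3 = 0.896121
I_{2,2} = 0.896526 + (0.896526 − 0.900693)/15 = 0.896248
I_{3,2} = (16·0.896121 − 0.896526) / 15 = 0.896094
I_{3,3} = (64·0.896094 − 0.896248) / 63 = 0.896092

0.8961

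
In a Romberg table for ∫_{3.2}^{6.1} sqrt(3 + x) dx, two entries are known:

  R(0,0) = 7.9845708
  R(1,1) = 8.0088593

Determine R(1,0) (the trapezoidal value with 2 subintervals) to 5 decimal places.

8.00279

From R(1,1) = (4·R(1,0) − R(0,0))/3, solve for R(1,0):
4·R(1,0) = 3·8.0088593 + 7.9845708 = 32.0111487
R(1,0) = 8.0027872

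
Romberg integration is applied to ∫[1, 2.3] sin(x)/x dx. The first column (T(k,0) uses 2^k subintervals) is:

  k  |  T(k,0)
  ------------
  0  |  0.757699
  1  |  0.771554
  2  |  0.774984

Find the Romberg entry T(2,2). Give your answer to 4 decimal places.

Richardson extrapolation on the trapezoidal column (denominator 4−1=3):
T(1,1) = (4·0.771554 − 0.757699) / 3 = 0.776172
T(2,1) = 0.774984 + (0.774984 − 0.771554)/3 = 0.776127
T(2,2) = (16·0.776127 − 0.776172) / 15 = 0.776124

0.7761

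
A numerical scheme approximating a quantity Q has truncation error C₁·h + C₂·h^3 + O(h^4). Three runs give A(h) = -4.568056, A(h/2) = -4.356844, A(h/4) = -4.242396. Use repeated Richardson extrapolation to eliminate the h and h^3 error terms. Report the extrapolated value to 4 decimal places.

-4.1254

First eliminate the h term (factor 2^1 = 2):
  B₁ = (2·(-4.356844) − (-4.568056))/1 = -4.145632
  B₂ = (2·(-4.242396) − (-4.356844))/1 = -4.127948
Then eliminate the h^3 term (factor 2^3 = 8):
  (8·(-4.127948) − (-4.145632))/7 = -4.125422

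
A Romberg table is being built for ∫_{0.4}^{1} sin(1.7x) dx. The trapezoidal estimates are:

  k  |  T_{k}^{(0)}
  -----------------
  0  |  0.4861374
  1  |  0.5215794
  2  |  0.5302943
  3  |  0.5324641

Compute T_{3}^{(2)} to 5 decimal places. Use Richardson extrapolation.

T_{2}^{(1)} = 0.5302943 + (0.5302943 − 0.5215794)/3 = 0.5331993
T_{3}^{(1)} = (4·0.5324641 − 0.5302943) / 3 = 0.5331874
T_{3}^{(2)} = 0.5331874 + (0.5331874 − 0.5331993)/15 = 0.5331866

0.53319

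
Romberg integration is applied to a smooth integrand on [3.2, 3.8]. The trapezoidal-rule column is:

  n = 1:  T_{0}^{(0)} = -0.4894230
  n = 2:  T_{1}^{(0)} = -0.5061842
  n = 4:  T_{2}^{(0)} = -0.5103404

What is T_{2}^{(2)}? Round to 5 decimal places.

-0.51172

Richardson extrapolation on the trapezoidal column (denominator 4−1=3):
T_{1}^{(1)} = (4·(-0.5061842) − (-0.4894230)) / 3 = -0.5117713
T_{2}^{(1)} = -0.5103404 + (-0.5103404 − (-0.5061842))/3 = -0.5117258
T_{2}^{(2)} = (16·(-0.5117258) − (-0.5117713)) / 15 = -0.5117228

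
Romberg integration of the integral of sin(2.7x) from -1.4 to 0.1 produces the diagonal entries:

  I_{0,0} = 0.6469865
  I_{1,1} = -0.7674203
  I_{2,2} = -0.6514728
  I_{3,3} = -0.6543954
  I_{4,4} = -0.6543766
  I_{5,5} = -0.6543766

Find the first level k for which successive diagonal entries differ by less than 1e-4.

|I_{1,1} − I_{0,0}| = 1.4144068 ≥ 1e-4
|I_{2,2} − I_{1,1}| = 0.1159475 ≥ 1e-4
|I_{3,3} − I_{2,2}| = 0.0029226 ≥ 1e-4
|I_{4,4} − I_{3,3}| = 0.0000188 < 1e-4

k = 4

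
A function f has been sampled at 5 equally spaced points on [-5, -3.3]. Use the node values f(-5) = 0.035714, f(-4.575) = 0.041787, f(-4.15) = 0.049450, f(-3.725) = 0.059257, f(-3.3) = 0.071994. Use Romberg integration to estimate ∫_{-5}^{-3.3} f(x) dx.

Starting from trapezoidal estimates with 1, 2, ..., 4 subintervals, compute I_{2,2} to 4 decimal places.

0.0865

I_{0,0} (trapezoid, 1 panel, h=1.7000): 0.091552
I_{1,0} (trapezoid, 2 panels, h=0.8500): 0.087808
I_{2,0} (trapezoid, 4 panels, h=0.4250): 0.086848
I_{1,1} = 0.087808 + (0.087808 − 0.091552)/3 = 0.086560
I_{2,1} = 0.086848 + (0.086848 − 0.087808)/3 = 0.086528
I_{2,2} = 0.086528 + (0.086528 − 0.086560)/15 = 0.086526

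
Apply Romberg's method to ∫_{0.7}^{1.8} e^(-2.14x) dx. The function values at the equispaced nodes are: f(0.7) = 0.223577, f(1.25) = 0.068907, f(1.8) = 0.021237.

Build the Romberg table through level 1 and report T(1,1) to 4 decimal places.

T(0,0) (trapezoid, 1 panel, h=1.1000): 0.134648
T(1,0) (trapezoid, 2 panels, h=0.5500): 0.105223
T(1,1) = 0.105223 + (0.105223 − 0.134648)/3 = 0.095415

0.0954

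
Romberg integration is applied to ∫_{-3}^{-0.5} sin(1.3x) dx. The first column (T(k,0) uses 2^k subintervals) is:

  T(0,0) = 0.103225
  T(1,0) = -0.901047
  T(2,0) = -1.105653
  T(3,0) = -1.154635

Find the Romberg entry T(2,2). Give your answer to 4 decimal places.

Richardson extrapolation on the trapezoidal column (denominator 4−1=3):
T(1,1) = (4·(-0.901047) − 0.103225) / 3 = -1.235804
T(2,1) = (4·(-1.105653) − (-0.901047)) / 3 = -1.173855
T(2,2) = (16·(-1.173855) − (-1.235804)) / 15 = -1.169725
(Column j=1 coincides with Simpson's rule on the same nodes.)

-1.1697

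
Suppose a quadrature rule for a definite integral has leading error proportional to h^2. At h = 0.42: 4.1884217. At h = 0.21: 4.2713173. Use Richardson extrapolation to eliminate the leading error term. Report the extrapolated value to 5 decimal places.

4.29895

The leading error scales as h^2; refining by a factor of 2 reduces it by 2^2 = 4.
Extrapolated value = (4·A(h/2) − A(h)) / (4 − 1)
= (4·4.2713173 − 4.1884217) / 3
= 12.8968475 / 3 = 4.2989492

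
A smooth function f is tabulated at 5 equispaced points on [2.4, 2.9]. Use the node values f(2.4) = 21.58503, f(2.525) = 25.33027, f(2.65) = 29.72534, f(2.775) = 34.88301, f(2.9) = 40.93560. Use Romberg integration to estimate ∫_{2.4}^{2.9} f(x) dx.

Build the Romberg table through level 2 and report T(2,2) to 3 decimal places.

15.118

T(0,0) (trapezoid, 1 panel, h=0.5000): 15.63016
T(1,0) (trapezoid, 2 panels, h=0.2500): 15.24641
T(2,0) (trapezoid, 4 panels, h=0.1250): 15.14987
T(1,1) = 15.24641 + (15.24641 − 15.63016)/3 = 15.11849
T(2,1) = 15.14987 + (15.14987 − 15.24641)/3 = 15.11769
T(2,2) = 15.11769 + (15.11769 − 15.11849)/15 = 15.11764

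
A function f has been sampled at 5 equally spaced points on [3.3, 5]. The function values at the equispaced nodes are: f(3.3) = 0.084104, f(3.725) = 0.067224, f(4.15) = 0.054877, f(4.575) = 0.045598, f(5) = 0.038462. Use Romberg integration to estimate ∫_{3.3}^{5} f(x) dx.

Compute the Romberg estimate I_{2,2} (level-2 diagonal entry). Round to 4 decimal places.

0.0968

I_{0,0} (trapezoid, 1 panel, h=1.7000): 0.104181
I_{1,0} (trapezoid, 2 panels, h=0.8500): 0.098736
I_{2,0} (trapezoid, 4 panels, h=0.4250): 0.097317
I_{1,1} = 0.098736 + (0.098736 − 0.104181)/3 = 0.096921
I_{2,1} = 0.097317 + (0.097317 − 0.098736)/3 = 0.096844
I_{2,2} = 0.096844 + (0.096844 − 0.096921)/15 = 0.096839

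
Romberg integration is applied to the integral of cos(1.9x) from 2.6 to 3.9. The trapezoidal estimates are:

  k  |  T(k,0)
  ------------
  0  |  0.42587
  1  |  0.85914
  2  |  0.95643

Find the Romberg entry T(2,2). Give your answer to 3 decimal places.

0.988

T(1,1) = 0.85914 + (0.85914 − 0.42587)/3 = 1.00356
T(2,1) = (4·0.95643 − 0.85914) / 3 = 0.98886
T(2,2) = (16·0.98886 − 1.00356) / 15 = 0.98788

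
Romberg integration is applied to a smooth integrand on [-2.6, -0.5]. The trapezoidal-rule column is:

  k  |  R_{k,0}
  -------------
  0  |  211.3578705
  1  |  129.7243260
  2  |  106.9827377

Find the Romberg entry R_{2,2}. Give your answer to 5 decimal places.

99.19481

R_{1,1} = (4·129.7243260 − 211.3578705) / 3 = 102.5131445
R_{2,1} = (4·106.9827377 − 129.7243260) / 3 = 99.4022083
R_{2,2} = (16·99.4022083 − 102.5131445) / 15 = 99.1948126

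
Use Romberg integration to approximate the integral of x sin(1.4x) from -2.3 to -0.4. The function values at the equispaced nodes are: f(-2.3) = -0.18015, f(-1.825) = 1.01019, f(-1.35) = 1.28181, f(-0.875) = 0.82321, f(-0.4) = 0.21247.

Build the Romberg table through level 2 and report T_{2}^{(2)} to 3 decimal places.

1.568

T_{0}^{(0)} (trapezoid, 1 panel, h=1.9000): 0.03070
T_{1}^{(0)} (trapezoid, 2 panels, h=0.9500): 1.23307
T_{2}^{(0)} (trapezoid, 4 panels, h=0.4750): 1.48740
T_{1}^{(1)} = 1.23307 + (1.23307 − 0.03070)/3 = 1.63386
T_{2}^{(1)} = 1.48740 + (1.48740 − 1.23307)/3 = 1.57218
T_{2}^{(2)} = 1.57218 + (1.57218 − 1.63386)/15 = 1.56807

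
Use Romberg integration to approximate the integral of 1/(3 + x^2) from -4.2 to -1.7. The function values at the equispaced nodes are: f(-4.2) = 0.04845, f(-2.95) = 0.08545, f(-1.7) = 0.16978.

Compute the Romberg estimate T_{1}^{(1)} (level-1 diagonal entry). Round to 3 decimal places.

T_{0}^{(0)} (trapezoid, 1 panel, h=2.5000): 0.27279
T_{1}^{(0)} (trapezoid, 2 panels, h=1.2500): 0.24321
T_{1}^{(1)} = 0.24321 + (0.24321 − 0.27279)/3 = 0.23335

0.233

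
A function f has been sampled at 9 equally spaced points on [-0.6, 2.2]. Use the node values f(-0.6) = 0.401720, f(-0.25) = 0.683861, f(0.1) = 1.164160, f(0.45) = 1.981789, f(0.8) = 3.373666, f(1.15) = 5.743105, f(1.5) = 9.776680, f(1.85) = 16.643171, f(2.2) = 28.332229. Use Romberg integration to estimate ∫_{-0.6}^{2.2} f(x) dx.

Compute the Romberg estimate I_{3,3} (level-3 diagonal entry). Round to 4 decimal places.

I_{0,0} (trapezoid, 1 panel, h=2.8000): 40.227529
I_{1,0} (trapezoid, 2 panels, h=1.4000): 24.836897
I_{2,0} (trapezoid, 4 panels, h=0.7000): 20.077036
I_{3,0} (trapezoid, 8 panels, h=0.3500): 18.806692
I_{1,1} = 24.836897 + (24.836897 − 40.227529)/3 = 19.706686
I_{2,1} = 20.077036 + (20.077036 − 24.836897)/3 = 18.490416
I_{3,1} = 18.806692 + (18.806692 − 20.077036)/3 = 18.383244
I_{2,2} = 18.490416 + (18.490416 − 19.706686)/15 = 18.409331
I_{3,2} = 18.383244 + (18.383244 − 18.490416)/15 = 18.376099
I_{3,3} = 18.376099 + (18.376099 − 18.409331)/63 = 18.375572

18.3756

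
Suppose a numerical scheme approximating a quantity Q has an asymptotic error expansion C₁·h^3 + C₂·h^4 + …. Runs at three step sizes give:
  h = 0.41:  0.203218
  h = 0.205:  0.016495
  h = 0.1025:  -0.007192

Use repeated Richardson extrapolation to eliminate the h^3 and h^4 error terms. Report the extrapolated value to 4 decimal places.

-0.0106

First eliminate the h^3 term (factor 2^3 = 8):
  B₁ = (8·0.016495 − 0.203218)/7 = -0.010180
  B₂ = (8·(-0.007192) − 0.016495)/7 = -0.010576
Then eliminate the h^4 term (factor 2^4 = 16):
  (16·(-0.010576) − (-0.010180))/15 = -0.010602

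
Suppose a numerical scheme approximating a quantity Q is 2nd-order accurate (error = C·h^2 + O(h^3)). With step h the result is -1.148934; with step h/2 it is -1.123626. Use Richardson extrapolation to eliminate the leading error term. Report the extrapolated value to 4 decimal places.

-1.1152

Extrapolated value = (4·A(h/2) − A(h)) / (4 − 1)
= (4·(-1.123626) − (-1.148934)) / 3
= -3.345570 / 3 = -1.115190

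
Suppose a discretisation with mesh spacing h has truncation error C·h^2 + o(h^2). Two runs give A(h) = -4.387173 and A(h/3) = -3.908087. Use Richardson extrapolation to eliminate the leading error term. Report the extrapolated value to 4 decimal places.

Extrapolated value = (9·A(h/3) − A(h)) / (9 − 1)
= (9·(-3.908087) − (-4.387173)) / 8
= -30.785610 / 8 = -3.848201

-3.8482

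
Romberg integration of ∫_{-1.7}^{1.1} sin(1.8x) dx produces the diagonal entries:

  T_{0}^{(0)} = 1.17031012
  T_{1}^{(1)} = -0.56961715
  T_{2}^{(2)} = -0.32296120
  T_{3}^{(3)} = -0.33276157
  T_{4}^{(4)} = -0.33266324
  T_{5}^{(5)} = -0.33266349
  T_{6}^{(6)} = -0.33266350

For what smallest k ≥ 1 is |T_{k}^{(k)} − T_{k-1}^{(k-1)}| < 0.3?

|T_{1}^{(1)} − T_{0}^{(0)}| = 1.73992727 ≥ 0.3
|T_{2}^{(2)} − T_{1}^{(1)}| = 0.24665595 < 0.3

k = 2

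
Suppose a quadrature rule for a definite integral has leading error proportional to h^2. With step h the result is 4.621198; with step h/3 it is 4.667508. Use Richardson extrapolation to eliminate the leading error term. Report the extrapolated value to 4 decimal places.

The leading error scales as h^2; refining by a factor of 3 reduces it by 3^2 = 9.
Extrapolated value = (9·A(h/3) − A(h)) / (9 − 1)
= (9·4.667508 − 4.621198) / 8
= 37.386374 / 8 = 4.673297

4.6733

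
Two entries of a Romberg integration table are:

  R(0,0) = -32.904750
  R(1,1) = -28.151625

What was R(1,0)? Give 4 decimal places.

-29.3399

From R(1,1) = (4·R(1,0) − R(0,0))/3, solve for R(1,0):
4·R(1,0) = 3·(-28.151625) + (-32.904750) = -117.359625
R(1,0) = -29.339906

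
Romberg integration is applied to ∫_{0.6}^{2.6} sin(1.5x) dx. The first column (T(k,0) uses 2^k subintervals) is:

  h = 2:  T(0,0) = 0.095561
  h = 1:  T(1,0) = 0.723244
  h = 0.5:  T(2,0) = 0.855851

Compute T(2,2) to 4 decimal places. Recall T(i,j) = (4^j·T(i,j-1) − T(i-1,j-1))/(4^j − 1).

Richardson extrapolation on the trapezoidal column (denominator 4−1=3):
T(1,1) = 0.723244 + (0.723244 − 0.095561)/3 = 0.932472
T(2,1) = (4·0.855851 − 0.723244) / 3 = 0.900053
T(2,2) = (16·0.900053 − 0.932472) / 15 = 0.897892

0.8979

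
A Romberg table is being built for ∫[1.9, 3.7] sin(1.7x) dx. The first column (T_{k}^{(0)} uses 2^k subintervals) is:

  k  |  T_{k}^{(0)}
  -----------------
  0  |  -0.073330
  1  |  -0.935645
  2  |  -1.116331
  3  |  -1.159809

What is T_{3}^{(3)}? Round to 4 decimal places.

-1.1742

T_{1}^{(1)} = (4·(-0.935645) − (-0.073330)) / 3 = -1.223083
T_{2}^{(1)} = (4·(-1.116331) − (-0.935645)) / 3 = -1.176560
T_{3}^{(1)} = (4·(-1.159809) − (-1.116331)) / 3 = -1.174302
T_{2}^{(2)} = -1.176560 + (-1.176560 − (-1.223083))/15 = -1.173458
T_{3}^{(2)} = -1.174302 + (-1.174302 − (-1.176560))/15 = -1.174151
T_{3}^{(3)} = (64·(-1.174151) − (-1.173458)) / 63 = -1.174162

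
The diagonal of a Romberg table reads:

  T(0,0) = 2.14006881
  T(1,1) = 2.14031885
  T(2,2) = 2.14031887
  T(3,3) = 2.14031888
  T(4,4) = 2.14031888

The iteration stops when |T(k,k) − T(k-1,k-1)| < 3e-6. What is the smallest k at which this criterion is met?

k = 2

|T(1,1) − T(0,0)| = 0.00025004 ≥ 3e-6
|T(2,2) − T(1,1)| = 0.00000002 < 3e-6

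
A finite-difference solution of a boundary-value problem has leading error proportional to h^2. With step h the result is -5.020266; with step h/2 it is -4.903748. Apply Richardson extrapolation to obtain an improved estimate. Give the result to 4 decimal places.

Extrapolated value = (4·A(h/2) − A(h)) / (4 − 1)
= (4·(-4.903748) − (-5.020266)) / 3
= -14.594726 / 3 = -4.864909

-4.8649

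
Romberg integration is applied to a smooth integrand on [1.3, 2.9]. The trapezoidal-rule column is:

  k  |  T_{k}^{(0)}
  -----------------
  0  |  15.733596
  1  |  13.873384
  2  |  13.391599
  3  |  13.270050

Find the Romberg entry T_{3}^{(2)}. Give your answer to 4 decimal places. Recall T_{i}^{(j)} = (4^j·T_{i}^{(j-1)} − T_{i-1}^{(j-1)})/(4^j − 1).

13.2294

Richardson extrapolation on the trapezoidal column (denominator 4−1=3):
T_{2}^{(1)} = 13.391599 + (13.391599 − 13.873384)/3 = 13.231004
T_{3}^{(1)} = (4·13.270050 − 13.391599) / 3 = 13.229534
T_{3}^{(2)} = (16·13.229534 − 13.231004) / 15 = 13.229436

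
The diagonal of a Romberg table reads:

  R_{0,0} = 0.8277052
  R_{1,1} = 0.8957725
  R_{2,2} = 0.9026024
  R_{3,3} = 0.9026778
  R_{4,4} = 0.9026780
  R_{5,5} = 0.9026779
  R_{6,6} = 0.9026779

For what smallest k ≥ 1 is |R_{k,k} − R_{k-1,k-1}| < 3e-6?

k = 4

|R_{1,1} − R_{0,0}| = 0.0680673 ≥ 3e-6
|R_{2,2} − R_{1,1}| = 0.0068299 ≥ 3e-6
|R_{3,3} − R_{2,2}| = 0.0000754 ≥ 3e-6
|R_{4,4} − R_{3,3}| = 0.0000002 < 3e-6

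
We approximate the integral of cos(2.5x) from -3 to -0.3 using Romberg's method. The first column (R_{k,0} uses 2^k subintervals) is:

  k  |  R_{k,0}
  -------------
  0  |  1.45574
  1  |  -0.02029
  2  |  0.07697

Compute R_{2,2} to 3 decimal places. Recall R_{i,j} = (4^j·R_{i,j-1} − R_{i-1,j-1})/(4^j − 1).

R_{1,1} = (4·(-0.02029) − 1.45574) / 3 = -0.51230
R_{2,1} = 0.07697 + (0.07697 − (-0.02029))/3 = 0.10939
R_{2,2} = 0.10939 + (0.10939 − (-0.51230))/15 = 0.15084
(Column j=1 coincides with Simpson's rule on the same nodes.)

0.151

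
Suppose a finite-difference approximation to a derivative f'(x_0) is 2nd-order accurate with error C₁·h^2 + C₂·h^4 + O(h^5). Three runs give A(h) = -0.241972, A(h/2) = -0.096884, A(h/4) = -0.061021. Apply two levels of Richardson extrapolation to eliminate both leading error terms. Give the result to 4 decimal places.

First eliminate the h^2 term (factor 2^2 = 4):
  B₁ = (4·(-0.096884) − (-0.241972))/3 = -0.048521
  B₂ = (4·(-0.061021) − (-0.096884))/3 = -0.049067
Then eliminate the h^4 term (factor 2^4 = 16):
  (16·(-0.049067) − (-0.048521))/15 = -0.049103

-0.0491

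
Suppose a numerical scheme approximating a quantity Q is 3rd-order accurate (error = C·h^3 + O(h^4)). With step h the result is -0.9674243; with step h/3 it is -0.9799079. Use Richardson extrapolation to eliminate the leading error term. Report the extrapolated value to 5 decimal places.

-0.98039

The leading error scales as h^3; refining by a factor of 3 reduces it by 3^3 = 27.
Extrapolated value = (27·A(h/3) − A(h)) / (27 − 1)
= (27·(-0.9799079) − (-0.9674243)) / 26
= -25.4900890 / 26 = -0.9803880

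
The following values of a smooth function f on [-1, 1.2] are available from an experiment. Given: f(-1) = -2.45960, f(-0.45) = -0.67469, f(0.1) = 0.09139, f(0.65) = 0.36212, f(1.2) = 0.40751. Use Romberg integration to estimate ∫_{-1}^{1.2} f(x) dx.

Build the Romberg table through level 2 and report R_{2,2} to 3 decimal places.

R_{0,0} (trapezoid, 1 panel, h=2.2000): -2.25730
R_{1,0} (trapezoid, 2 panels, h=1.1000): -1.02812
R_{2,0} (trapezoid, 4 panels, h=0.5500): -0.68597
R_{1,1} = -1.02812 + (-1.02812 − (-2.25730))/3 = -0.61839
R_{2,1} = -0.68597 + (-0.68597 − (-1.02812))/3 = -0.57192
R_{2,2} = -0.57192 + (-0.57192 − (-0.61839))/15 = -0.56882

-0.569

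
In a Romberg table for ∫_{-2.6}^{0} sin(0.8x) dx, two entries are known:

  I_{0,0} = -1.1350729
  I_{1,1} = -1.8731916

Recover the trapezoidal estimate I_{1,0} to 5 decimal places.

-1.68866

From I_{1,1} = (4·I_{1,0} − I_{0,0})/3, solve for I_{1,0}:
4·I_{1,0} = 3·(-1.8731916) + (-1.1350729) = -6.7546477
I_{1,0} = -1.6886619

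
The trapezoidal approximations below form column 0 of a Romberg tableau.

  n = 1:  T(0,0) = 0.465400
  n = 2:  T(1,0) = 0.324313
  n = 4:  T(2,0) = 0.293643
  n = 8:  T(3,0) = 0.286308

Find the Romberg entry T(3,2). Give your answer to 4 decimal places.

0.2839

Richardson extrapolation on the trapezoidal column (denominator 4−1=3):
T(2,1) = 0.293643 + (0.293643 − 0.324313)/3 = 0.283420
T(3,1) = 0.286308 + (0.286308 − 0.293643)/3 = 0.283863
T(3,2) = (16·0.283863 − 0.283420) / 15 = 0.283893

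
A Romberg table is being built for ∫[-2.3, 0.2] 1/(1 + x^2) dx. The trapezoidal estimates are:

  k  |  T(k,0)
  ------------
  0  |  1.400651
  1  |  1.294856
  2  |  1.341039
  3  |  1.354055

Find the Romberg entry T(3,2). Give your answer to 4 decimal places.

Richardson extrapolation on the trapezoidal column (denominator 4−1=3):
T(2,1) = (4·1.341039 − 1.294856) / 3 = 1.356433
T(3,1) = (4·1.354055 − 1.341039) / 3 = 1.358394
T(3,2) = (16·1.358394 − 1.356433) / 15 = 1.358525

1.3585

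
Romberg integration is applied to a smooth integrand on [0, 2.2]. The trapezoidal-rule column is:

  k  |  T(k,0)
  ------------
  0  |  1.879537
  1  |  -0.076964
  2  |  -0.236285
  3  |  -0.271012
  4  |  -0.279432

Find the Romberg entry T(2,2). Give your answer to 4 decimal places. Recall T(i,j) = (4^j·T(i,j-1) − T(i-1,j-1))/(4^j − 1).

Richardson extrapolation on the trapezoidal column (denominator 4−1=3):
T(1,1) = -0.076964 + (-0.076964 − 1.879537)/3 = -0.729131
T(2,1) = -0.236285 + (-0.236285 − (-0.076964))/3 = -0.289392
T(2,2) = (16·(-0.289392) − (-0.729131)) / 15 = -0.260076

-0.2601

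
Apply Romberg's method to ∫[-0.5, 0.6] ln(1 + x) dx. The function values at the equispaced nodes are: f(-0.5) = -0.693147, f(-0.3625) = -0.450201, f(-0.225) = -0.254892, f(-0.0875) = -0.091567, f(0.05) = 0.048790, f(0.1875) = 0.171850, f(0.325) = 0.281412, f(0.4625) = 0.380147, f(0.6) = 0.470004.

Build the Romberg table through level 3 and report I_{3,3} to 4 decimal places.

I_{0,0} (trapezoid, 1 panel, h=1.1000): -0.122729
I_{1,0} (trapezoid, 2 panels, h=0.5500): -0.034530
I_{2,0} (trapezoid, 4 panels, h=0.2750): -0.009972
I_{3,0} (trapezoid, 8 panels, h=0.1375): -0.003579
I_{1,1} = -0.034530 + (-0.034530 − (-0.122729))/3 = -0.005130
I_{2,1} = -0.009972 + (-0.009972 − (-0.034530))/3 = -0.001786
I_{3,1} = -0.003579 + (-0.003579 − (-0.009972))/3 = -0.001448
I_{2,2} = -0.001786 + (-0.001786 − (-0.005130))/15 = -0.001563
I_{3,2} = -0.001448 + (-0.001448 − (-0.001786))/15 = -0.001425
I_{3,3} = -0.001425 + (-0.001425 − (-0.001563))/63 = -0.001423

-0.0014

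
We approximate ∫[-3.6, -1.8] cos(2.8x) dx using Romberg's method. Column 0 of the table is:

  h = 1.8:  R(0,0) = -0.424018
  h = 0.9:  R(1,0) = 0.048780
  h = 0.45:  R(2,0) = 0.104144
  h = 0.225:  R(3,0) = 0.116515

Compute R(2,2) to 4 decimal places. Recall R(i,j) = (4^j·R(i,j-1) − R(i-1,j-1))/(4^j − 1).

0.1170

Richardson extrapolation on the trapezoidal column (denominator 4−1=3):
R(1,1) = (4·0.048780 − (-0.424018)) / 3 = 0.206379
R(2,1) = (4·0.104144 − 0.048780) / 3 = 0.122599
R(2,2) = (16·0.122599 − 0.206379) / 15 = 0.117014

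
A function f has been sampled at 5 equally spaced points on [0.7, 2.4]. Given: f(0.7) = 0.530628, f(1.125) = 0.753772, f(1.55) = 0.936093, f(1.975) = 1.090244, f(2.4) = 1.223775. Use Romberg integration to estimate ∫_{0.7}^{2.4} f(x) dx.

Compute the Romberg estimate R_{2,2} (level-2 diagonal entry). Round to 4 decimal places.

1.5588

R_{0,0} (trapezoid, 1 panel, h=1.7000): 1.491243
R_{1,0} (trapezoid, 2 panels, h=0.8500): 1.541300
R_{2,0} (trapezoid, 4 panels, h=0.4250): 1.554357
R_{1,1} = 1.541300 + (1.541300 − 1.491243)/3 = 1.557986
R_{2,1} = 1.554357 + (1.554357 − 1.541300)/3 = 1.558709
R_{2,2} = 1.558709 + (1.558709 − 1.557986)/15 = 1.558757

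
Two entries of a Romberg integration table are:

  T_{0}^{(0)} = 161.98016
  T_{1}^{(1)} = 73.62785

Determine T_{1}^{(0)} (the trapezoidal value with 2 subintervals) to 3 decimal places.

From T_{1}^{(1)} = (4·T_{1}^{(0)} − T_{0}^{(0)})/3, solve for T_{1}^{(0)}:
4·T_{1}^{(0)} = 3·73.62785 + 161.98016 = 382.86371
T_{1}^{(0)} = 95.71593

95.716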